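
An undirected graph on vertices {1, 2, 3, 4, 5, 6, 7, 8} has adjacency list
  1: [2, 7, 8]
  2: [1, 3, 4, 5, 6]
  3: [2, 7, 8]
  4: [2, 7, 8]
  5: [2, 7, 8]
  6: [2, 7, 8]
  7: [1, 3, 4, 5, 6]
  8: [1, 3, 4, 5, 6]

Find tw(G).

A width-3 tree decomposition is:
Bags: B1 = {2, 6, 7, 8}  B2 = {2, 5, 7, 8}  B3 = {2, 3, 7, 8}  B4 = {1, 2, 7, 8}  B5 = {2, 4, 7, 8}
Tree: B1–B2, B2–B3, B3–B4, B4–B5
Each bag holds 4 vertices, so the decomposition has width 3, which upper-bounds the treewidth. For the lower bound: the 4 vertex sets {6,8}, {5,7}, {2}, {3} are disjoint, each induces a connected subgraph, and every pair is joined by at least one edge of G. Contracting each set to a single vertex therefore yields K_{4} as a minor, and since treewidth is minor-monotone, tw(G) ≥ tw(K_{4}) = 3. Combining the bounds, tw(G) = 3.

3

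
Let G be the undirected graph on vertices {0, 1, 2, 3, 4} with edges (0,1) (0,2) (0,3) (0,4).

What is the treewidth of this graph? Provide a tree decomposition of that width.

Each bag holds 2 vertices, so the decomposition has width 1, which upper-bounds the treewidth. Since G has at least one edge (e.g. 0–3), it is not an edgeless graph, so tw(G) ≥ 1. Therefore the treewidth is 1.

Treewidth 1.
Bags: B1 = {0, 3}  B2 = {0, 4}  B3 = {0, 1}  B4 = {0, 2}
Tree: B1–B2, B1–B3, B2–B4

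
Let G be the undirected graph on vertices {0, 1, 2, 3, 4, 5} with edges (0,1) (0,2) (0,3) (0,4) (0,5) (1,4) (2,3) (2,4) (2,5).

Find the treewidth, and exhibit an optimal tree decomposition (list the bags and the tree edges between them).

Treewidth 2.
One such decomposition:
Bags: B1 = {0, 2, 5}  B2 = {0, 2, 4}  B3 = {0, 1, 4}  B4 = {0, 2, 3}
Tree: B1–B2, B2–B3, B1–B4

Every bag has size at most 3, so the width is 3 − 1 = 2 and tw(G) ≤ 2. On the other hand G contains the 3-clique {0, 1, 4}. A clique must lie in a single bag of any decomposition, so no decomposition can have width below 2. Combining the bounds, tw(G) = 2.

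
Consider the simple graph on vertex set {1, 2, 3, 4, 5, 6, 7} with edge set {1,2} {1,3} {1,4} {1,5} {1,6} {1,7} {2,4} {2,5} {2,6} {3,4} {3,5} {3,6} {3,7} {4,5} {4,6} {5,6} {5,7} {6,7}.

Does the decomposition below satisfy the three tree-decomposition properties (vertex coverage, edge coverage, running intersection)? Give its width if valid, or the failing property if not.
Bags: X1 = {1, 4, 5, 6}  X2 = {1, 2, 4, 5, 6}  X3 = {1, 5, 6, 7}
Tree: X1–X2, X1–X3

A tree decomposition must satisfy three properties: every vertex lies in some bag; for every edge, both endpoints lie together in some bag; and for every vertex, the bags containing it form a connected subtree. Here vertex 3 appears in no bag, so the decomposition is invalid.

No — vertex 3 appears in no bag.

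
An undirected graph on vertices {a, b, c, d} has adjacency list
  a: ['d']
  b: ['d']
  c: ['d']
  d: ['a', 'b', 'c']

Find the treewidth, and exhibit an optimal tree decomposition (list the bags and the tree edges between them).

Treewidth 1.
One such decomposition:
Bags: B1 = {b, d}  B2 = {a, d}  B3 = {c, d}
Tree: B1–B2, B1–B3

The largest bag has 2 vertices, giving width 1; this decomposition certifies tw(G) ≤ 1. G has an edge, so its treewidth is at least 1. The upper and lower bounds meet at 1, so that is the treewidth.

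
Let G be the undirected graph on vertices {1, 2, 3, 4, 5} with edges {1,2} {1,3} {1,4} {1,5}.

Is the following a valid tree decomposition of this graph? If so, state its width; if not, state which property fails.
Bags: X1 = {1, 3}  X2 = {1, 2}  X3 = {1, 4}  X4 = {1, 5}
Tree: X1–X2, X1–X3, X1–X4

Yes; width 1.

Checking the three conditions: (i) the bags cover all of {1, 2, 3, 4, 5}; (ii) for each edge, some bag contains both endpoints; (iii) the bags containing any fixed vertex form a subtree. All hold, so the decomposition is valid with width 2 − 1 = 1.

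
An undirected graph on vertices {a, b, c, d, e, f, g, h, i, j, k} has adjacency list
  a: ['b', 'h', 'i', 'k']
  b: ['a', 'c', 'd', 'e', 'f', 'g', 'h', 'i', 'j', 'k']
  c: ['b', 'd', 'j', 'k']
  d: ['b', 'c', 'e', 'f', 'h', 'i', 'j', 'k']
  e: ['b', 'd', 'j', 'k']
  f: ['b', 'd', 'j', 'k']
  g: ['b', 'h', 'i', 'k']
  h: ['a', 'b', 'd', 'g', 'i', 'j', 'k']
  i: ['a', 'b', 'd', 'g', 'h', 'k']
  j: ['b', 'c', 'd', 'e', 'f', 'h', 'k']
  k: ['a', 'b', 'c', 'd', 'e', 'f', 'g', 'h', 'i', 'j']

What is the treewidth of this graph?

4

A width-4 tree decomposition is:
Bags: B1 = {b, d, h, j, k}  B2 = {b, d, h, i, k}  B3 = {b, c, d, j, k}  B4 = {b, d, f, j, k}  B5 = {a, b, h, i, k}  B6 = {b, g, h, i, k}  B7 = {b, d, e, j, k}
Tree: B1–B2, B1–B3, B3–B4, B2–B5, B2–B6, B1–B7
Each bag holds 5 vertices, so the decomposition has width 4, which upper-bounds the treewidth. Conversely, {b, d, e, j, k} is a clique of size 5, and the vertices of any clique must share a bag in every tree decomposition; so some bag has ≥ 5 vertices and tw(G) ≥ 4. Therefore the treewidth is 4.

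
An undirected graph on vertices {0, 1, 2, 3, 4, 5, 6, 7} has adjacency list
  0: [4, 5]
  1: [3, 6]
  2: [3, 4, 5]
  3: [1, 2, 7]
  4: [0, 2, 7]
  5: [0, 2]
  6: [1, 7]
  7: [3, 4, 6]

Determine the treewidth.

2

A width-2 tree decomposition is:
Bags: B1 = {0, 4, 5}  B2 = {2, 4, 5}  B3 = {2, 4, 7}  B4 = {2, 3, 7}  B5 = {3, 6, 7}  B6 = {1, 3, 6}
Tree: B1–B2, B2–B3, B3–B4, B4–B5, B5–B6
Each bag holds 3 vertices, so the decomposition has width 2, which upper-bounds the treewidth. Since 0–5–2–4–0 is a cycle in G, G is not acyclic. Forests are exactly the graphs of treewidth ≤ 1, so tw(G) ≥ 2. Hence tw(G) = 2 exactly.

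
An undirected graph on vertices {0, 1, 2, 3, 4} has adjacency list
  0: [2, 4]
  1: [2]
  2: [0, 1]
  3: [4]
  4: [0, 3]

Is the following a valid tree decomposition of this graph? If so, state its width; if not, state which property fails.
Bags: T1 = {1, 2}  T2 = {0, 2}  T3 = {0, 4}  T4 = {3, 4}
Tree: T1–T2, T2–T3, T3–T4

Vertex coverage: the bags together contain {0, 1, 2, 3, 4}, the full vertex set. Edge coverage: each edge of G has both endpoints in at least one bag. Running intersection: for every vertex, the bags containing it form a connected subtree. All three properties hold, so this is a valid tree decomposition of width max|bag| − 1 = 1, and hence tw(G) ≤ 1.

Yes; width 1.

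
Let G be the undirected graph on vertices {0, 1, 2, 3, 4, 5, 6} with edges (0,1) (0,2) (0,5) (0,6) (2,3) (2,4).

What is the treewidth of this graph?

1

A width-1 tree decomposition is:
Bags: B1 = {0, 2}  B2 = {2, 3}  B3 = {0, 5}  B4 = {0, 1}  B5 = {0, 6}  B6 = {2, 4}
Tree: B1–B2, B1–B3, B1–B4, B1–B5, B1–B6
Every bag has size at most 2, so the width is 2 − 1 = 1 and tw(G) ≤ 1. Since G has at least one edge (e.g. 0–2), it is not an edgeless graph, so tw(G) ≥ 1. Hence tw(G) = 1 exactly.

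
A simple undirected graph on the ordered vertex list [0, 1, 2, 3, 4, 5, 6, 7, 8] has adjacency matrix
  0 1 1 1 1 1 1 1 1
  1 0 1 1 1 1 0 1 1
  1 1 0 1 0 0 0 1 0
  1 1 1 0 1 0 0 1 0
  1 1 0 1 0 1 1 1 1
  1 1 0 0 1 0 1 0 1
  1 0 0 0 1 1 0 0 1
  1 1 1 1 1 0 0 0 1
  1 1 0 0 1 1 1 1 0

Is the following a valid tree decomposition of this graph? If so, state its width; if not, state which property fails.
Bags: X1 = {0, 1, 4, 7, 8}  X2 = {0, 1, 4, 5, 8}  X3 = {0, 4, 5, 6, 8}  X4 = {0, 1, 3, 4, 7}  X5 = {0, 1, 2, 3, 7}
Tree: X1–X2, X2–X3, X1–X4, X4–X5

Yes; width 4.

Checking the three conditions: (i) the bags cover all of {0, 1, 2, 3, 4, 5, 6, 7, 8}; (ii) for each edge, some bag contains both endpoints; (iii) the bags containing any fixed vertex form a subtree. All hold, so the decomposition is valid with width 5 − 1 = 4.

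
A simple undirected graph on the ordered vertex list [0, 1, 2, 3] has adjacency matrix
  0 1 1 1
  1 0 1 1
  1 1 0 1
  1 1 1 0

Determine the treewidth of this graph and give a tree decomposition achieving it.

A single bag containing all 4 vertices is trivially a valid decomposition of width 3. Conversely, {0, 1, 2, 3} is a clique of size 4, and the vertices of any clique must share a bag in every tree decomposition; so some bag has ≥ 4 vertices and tw(G) ≥ 3. Combining the bounds, tw(G) = 3.

Treewidth 3.
Bags: B1 = {0, 1, 2, 3}
Tree: (single bag)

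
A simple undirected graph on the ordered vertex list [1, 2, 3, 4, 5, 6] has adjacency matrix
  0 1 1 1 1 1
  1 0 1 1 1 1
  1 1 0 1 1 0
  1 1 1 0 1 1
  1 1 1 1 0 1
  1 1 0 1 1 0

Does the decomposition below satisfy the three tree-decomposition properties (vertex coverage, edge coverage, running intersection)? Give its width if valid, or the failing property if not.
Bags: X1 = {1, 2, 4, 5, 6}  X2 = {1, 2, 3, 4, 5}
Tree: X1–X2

Vertex coverage: the bags together contain {1, 2, 3, 4, 5, 6}, the full vertex set. Edge coverage: each edge of G has both endpoints in at least one bag. Running intersection: for every vertex, the bags containing it form a connected subtree. All three properties hold, so this is a valid tree decomposition of width max|bag| − 1 = 4, and hence tw(G) ≤ 4.

Yes; width 4.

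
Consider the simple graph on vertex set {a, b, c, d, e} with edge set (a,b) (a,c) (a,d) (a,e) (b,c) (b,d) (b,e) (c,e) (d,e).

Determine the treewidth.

3

A width-3 tree decomposition is:
Bags: B1 = {a, b, d, e}  B2 = {a, b, c, e}
Tree: B1–B2
Every bag has size at most 4, so the width is 4 − 1 = 3 and tw(G) ≤ 3. Conversely, {a, b, d, e} is a clique of size 4, and the vertices of any clique must share a bag in every tree decomposition; so some bag has ≥ 4 vertices and tw(G) ≥ 3. Combining the bounds, tw(G) = 3.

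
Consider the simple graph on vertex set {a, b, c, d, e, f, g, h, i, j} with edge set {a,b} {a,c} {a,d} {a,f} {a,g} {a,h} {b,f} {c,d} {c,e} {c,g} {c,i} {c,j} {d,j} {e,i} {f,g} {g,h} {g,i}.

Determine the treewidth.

A width-2 tree decomposition is:
Bags: B1 = {a, c, g}  B2 = {a, g, h}  B3 = {c, g, i}  B4 = {c, e, i}  B5 = {a, f, g}  B6 = {a, c, d}  B7 = {a, b, f}  B8 = {c, d, j}
Tree: B1–B2, B1–B3, B3–B4, B1–B5, B1–B6, B5–B7, B6–B8
Every bag has size at most 3, so the width is 3 − 1 = 2 and tw(G) ≤ 2. On the other hand G contains the 3-clique {a, g, h}. A clique must lie in a single bag of any decomposition, so no decomposition can have width below 2. Therefore the treewidth is 2.

2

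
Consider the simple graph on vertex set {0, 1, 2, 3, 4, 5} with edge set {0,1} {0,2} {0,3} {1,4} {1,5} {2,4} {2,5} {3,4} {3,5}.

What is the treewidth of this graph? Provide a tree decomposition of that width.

Treewidth 3.
One optimal decomposition is:
Bags: B1 = {0, 3, 4, 5}  B2 = {0, 2, 4, 5}  B3 = {0, 1, 4, 5}
Tree: B1–B2, B2–B3

Each bag holds 4 vertices, so the decomposition has width 3, which upper-bounds the treewidth. For the lower bound: the 4 vertex sets {3,4}, {2,5}, {0}, {1} are disjoint, each induces a connected subgraph, and every pair is joined by at least one edge of G. Contracting each set to a single vertex therefore yields K_{4} as a minor, and since treewidth is minor-monotone, tw(G) ≥ tw(K_{4}) = 3. The upper and lower bounds meet at 3, so that is the treewidth.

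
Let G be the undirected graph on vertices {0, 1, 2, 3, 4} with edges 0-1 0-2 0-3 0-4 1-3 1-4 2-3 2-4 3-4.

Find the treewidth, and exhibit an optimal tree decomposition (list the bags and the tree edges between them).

Each bag holds 4 vertices, so the decomposition has width 3, which upper-bounds the treewidth. Conversely, {0, 1, 3, 4} is a clique of size 4, and the vertices of any clique must share a bag in every tree decomposition; so some bag has ≥ 4 vertices and tw(G) ≥ 3. The upper and lower bounds meet at 3, so that is the treewidth.

Treewidth 3.
One optimal decomposition is:
Bags: B1 = {0, 2, 3, 4}  B2 = {0, 1, 3, 4}
Tree: B1–B2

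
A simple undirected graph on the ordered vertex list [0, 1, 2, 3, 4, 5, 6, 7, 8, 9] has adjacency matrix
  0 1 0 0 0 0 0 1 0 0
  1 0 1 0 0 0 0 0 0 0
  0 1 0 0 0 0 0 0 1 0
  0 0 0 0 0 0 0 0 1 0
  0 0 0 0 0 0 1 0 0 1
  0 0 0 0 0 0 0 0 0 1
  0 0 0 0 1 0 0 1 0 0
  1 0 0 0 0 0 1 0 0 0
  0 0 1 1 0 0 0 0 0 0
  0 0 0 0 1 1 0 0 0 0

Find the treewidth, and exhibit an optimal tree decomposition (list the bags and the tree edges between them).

Each bag holds 2 vertices, so the decomposition has width 1, which upper-bounds the treewidth. Any graph with an edge has treewidth ≥ 1, and G has the edge 3–8. Hence tw(G) = 1 exactly.

Treewidth 1.
One such decomposition:
Bags: B1 = {3, 8}  B2 = {2, 8}  B3 = {1, 2}  B4 = {0, 1}  B5 = {0, 7}  B6 = {6, 7}  B7 = {4, 6}  B8 = {4, 9}  B9 = {5, 9}
Tree: B1–B2, B2–B3, B3–B4, B4–B5, B5–B6, B6–B7, B7–B8, B8–B9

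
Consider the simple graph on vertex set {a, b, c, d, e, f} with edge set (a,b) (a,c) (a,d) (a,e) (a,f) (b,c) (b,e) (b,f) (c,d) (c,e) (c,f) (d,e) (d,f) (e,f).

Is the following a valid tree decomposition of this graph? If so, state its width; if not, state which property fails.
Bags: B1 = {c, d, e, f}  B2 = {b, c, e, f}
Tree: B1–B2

No — vertex a appears in no bag.

A tree decomposition must satisfy three properties: every vertex lies in some bag; for every edge, both endpoints lie together in some bag; and for every vertex, the bags containing it form a connected subtree. Here vertex a appears in no bag, so the decomposition is invalid.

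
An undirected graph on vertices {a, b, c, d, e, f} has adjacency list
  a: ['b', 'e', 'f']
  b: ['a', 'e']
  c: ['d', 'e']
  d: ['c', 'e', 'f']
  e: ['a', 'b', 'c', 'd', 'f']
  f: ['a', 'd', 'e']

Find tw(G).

2

A width-2 tree decomposition is:
Bags: B1 = {a, b, e}  B2 = {a, e, f}  B3 = {d, e, f}  B4 = {c, d, e}
Tree: B1–B2, B2–B3, B3–B4
Each bag holds 3 vertices, so the decomposition has width 2, which upper-bounds the treewidth. Conversely, {c, d, e} is a clique of size 3, and the vertices of any clique must share a bag in every tree decomposition; so some bag has ≥ 3 vertices and tw(G) ≥ 2. Hence tw(G) = 2 exactly.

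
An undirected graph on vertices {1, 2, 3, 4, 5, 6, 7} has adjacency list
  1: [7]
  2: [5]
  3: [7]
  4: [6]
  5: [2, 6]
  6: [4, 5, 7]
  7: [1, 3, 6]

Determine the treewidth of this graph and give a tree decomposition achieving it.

Each bag holds 2 vertices, so the decomposition has width 1, which upper-bounds the treewidth. G has an edge, so its treewidth is at least 1. Hence tw(G) = 1 exactly.

Treewidth 1.
Bags: B1 = {5, 6}  B2 = {6, 7}  B3 = {2, 5}  B4 = {4, 6}  B5 = {3, 7}  B6 = {1, 7}
Tree: B1–B2, B1–B3, B1–B4, B2–B5, B2–B6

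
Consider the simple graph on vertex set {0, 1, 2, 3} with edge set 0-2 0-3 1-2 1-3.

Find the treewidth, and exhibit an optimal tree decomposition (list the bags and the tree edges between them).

Treewidth 2.
One optimal decomposition is:
Bags: B1 = {1, 2, 3}  B2 = {0, 2, 3}
Tree: B1–B2

Every bag has size at most 3, so the width is 3 − 1 = 2 and tw(G) ≤ 2. The edges 3–1–2–0–3 form a cycle, so G is not a tree and its treewidth is at least 2. Therefore the treewidth is 2.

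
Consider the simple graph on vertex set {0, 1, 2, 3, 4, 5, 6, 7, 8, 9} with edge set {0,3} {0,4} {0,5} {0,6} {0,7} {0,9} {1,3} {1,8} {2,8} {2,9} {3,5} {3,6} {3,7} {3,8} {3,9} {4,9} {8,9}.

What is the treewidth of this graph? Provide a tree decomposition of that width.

Treewidth 2.
Bags: B1 = {3, 8, 9}  B2 = {0, 3, 9}  B3 = {0, 3, 7}  B4 = {0, 4, 9}  B5 = {2, 8, 9}  B6 = {1, 3, 8}  B7 = {0, 3, 5}  B8 = {0, 3, 6}
Tree: B1–B2, B2–B3, B2–B4, B1–B5, B1–B6, B3–B7, B7–B8

Every bag has size at most 3, so the width is 3 − 1 = 2 and tw(G) ≤ 2. For the lower bound, the 3 vertices {2, 8, 9} are pairwise adjacent, and any tree decomposition puts a clique entirely inside one bag — forcing width ≥ 2. The upper and lower bounds meet at 2, so that is the treewidth.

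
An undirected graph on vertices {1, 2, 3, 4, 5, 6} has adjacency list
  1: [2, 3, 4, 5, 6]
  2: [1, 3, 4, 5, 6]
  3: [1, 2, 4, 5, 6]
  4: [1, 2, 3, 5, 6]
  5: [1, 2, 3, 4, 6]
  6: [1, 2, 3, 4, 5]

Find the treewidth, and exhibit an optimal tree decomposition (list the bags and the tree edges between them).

With just one bag of size 6, the width is 6 − 1 = 5, so tw(G) ≤ 5. On the other hand G contains the 6-clique {1, 2, 3, 4, 5, 6}. A clique must lie in a single bag of any decomposition, so no decomposition can have width below 5. The upper and lower bounds meet at 5, so that is the treewidth.

Treewidth 5.
Bags: B1 = {1, 2, 3, 4, 5, 6}
Tree: (single bag)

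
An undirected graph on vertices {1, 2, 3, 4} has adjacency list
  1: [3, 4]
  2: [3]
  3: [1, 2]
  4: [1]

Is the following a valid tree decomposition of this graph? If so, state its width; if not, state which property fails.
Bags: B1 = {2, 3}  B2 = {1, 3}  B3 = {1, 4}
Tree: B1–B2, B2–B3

Every vertex of G appears in some bag (union = {1, 2, 3, 4}); every edge is covered by a bag; and for each vertex v the set of bags containing v is connected in the bag tree. The decomposition is therefore valid. The largest bag has 2 vertices, so the width is 1.

Yes; width 1.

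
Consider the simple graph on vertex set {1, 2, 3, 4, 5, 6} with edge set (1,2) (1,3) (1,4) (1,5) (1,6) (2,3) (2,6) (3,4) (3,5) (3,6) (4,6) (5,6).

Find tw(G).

3

A width-3 tree decomposition is:
Bags: B1 = {1, 3, 4, 6}  B2 = {1, 3, 5, 6}  B3 = {1, 2, 3, 6}
Tree: B1–B2, B1–B3
Every bag has size at most 4, so the width is 4 − 1 = 3 and tw(G) ≤ 3. Conversely, {1, 2, 3, 6} is a clique of size 4, and the vertices of any clique must share a bag in every tree decomposition; so some bag has ≥ 4 vertices and tw(G) ≥ 3. Therefore the treewidth is 3.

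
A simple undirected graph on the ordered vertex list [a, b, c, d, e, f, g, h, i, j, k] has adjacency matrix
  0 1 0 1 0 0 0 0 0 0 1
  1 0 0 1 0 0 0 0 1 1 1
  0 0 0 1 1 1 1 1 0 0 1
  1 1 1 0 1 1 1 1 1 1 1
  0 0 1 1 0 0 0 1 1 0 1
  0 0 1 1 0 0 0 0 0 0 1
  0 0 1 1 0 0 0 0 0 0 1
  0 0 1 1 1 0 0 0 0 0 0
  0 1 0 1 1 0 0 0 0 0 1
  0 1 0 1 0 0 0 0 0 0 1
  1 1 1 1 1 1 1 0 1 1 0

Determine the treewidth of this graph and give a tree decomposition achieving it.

Each bag holds 4 vertices, so the decomposition has width 3, which upper-bounds the treewidth. For the lower bound, the 4 vertices {c, d, e, h} are pairwise adjacent, and any tree decomposition puts a clique entirely inside one bag — forcing width ≥ 3. Combining the bounds, tw(G) = 3.

Treewidth 3.
One such decomposition:
Bags: B1 = {c, d, e, k}  B2 = {d, e, i, k}  B3 = {c, d, e, h}  B4 = {b, d, i, k}  B5 = {c, d, f, k}  B6 = {b, d, j, k}  B7 = {a, b, d, k}  B8 = {c, d, g, k}
Tree: B1–B2, B1–B3, B2–B4, B1–B5, B4–B6, B4–B7, B5–B8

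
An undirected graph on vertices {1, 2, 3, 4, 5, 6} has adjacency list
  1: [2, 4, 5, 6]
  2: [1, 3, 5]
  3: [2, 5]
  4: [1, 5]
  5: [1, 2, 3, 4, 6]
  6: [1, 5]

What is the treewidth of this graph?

2

A width-2 tree decomposition is:
Bags: B1 = {1, 4, 5}  B2 = {1, 5, 6}  B3 = {1, 2, 5}  B4 = {2, 3, 5}
Tree: B1–B2, B2–B3, B3–B4
Each bag holds 3 vertices, so the decomposition has width 2, which upper-bounds the treewidth. On the other hand G contains the 3-clique {1, 2, 5}. A clique must lie in a single bag of any decomposition, so no decomposition can have width below 2. Therefore the treewidth is 2.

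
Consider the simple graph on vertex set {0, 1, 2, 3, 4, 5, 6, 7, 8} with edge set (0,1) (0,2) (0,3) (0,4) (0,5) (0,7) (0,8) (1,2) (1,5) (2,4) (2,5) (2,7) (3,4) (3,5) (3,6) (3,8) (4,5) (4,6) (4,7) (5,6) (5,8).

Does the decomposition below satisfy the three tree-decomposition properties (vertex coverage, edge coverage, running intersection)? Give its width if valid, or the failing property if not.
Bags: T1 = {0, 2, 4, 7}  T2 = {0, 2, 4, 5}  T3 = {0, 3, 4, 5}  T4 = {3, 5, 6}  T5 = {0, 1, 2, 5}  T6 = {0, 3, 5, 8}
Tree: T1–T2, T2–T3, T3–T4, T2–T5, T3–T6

A tree decomposition must satisfy three properties: every vertex lies in some bag; for every edge, both endpoints lie together in some bag; and for every vertex, the bags containing it form a connected subtree. Here edge (4,6) lies in no bag, so the decomposition is invalid.

No — edge (4,6) lies in no bag.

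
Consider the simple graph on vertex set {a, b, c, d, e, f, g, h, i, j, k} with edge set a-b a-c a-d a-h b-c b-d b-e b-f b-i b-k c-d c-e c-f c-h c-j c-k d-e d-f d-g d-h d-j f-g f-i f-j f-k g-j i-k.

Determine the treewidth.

3

A width-3 tree decomposition is:
Bags: B1 = {b, c, d, f}  B2 = {b, c, f, k}  B3 = {a, b, c, d}  B4 = {b, f, i, k}  B5 = {b, c, d, e}  B6 = {a, c, d, h}  B7 = {c, d, f, j}  B8 = {d, f, g, j}
Tree: B1–B2, B1–B3, B2–B4, B1–B5, B3–B6, B1–B7, B7–B8
The largest bag has 4 vertices, giving width 3; this decomposition certifies tw(G) ≤ 3. On the other hand G contains the 4-clique {d, f, g, j}. A clique must lie in a single bag of any decomposition, so no decomposition can have width below 3. Combining the bounds, tw(G) = 3.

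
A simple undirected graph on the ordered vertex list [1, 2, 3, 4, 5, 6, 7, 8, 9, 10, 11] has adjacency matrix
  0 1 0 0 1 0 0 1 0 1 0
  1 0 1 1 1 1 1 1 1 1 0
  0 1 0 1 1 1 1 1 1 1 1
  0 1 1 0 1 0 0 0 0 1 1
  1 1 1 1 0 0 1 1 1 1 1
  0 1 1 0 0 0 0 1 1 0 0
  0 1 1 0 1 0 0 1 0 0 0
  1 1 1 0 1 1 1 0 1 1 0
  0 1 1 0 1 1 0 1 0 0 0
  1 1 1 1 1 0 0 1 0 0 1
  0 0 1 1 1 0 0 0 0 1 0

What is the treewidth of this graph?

A width-4 tree decomposition is:
Bags: B1 = {2, 3, 5, 8, 9}  B2 = {2, 3, 6, 8, 9}  B3 = {2, 3, 5, 8, 10}  B4 = {2, 3, 5, 7, 8}  B5 = {2, 3, 4, 5, 10}  B6 = {3, 4, 5, 10, 11}  B7 = {1, 2, 5, 8, 10}
Tree: B1–B2, B1–B3, B3–B4, B3–B5, B5–B6, B3–B7
Each bag holds 5 vertices, so the decomposition has width 4, which upper-bounds the treewidth. For the lower bound, the 5 vertices {1, 2, 5, 8, 10} are pairwise adjacent, and any tree decomposition puts a clique entirely inside one bag — forcing width ≥ 4. Therefore the treewidth is 4.

4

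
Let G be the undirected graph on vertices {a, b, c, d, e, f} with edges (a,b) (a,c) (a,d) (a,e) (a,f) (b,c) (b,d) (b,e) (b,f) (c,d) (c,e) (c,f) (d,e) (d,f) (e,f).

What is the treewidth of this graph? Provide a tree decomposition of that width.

Treewidth 5.
Bags: B1 = {a, b, c, d, e, f}
Tree: (single bag)

A single bag containing all 6 vertices is trivially a valid decomposition of width 5. Conversely, {a, b, c, d, e, f} is a clique of size 6, and the vertices of any clique must share a bag in every tree decomposition; so some bag has ≥ 6 vertices and tw(G) ≥ 5. Hence tw(G) = 5 exactly.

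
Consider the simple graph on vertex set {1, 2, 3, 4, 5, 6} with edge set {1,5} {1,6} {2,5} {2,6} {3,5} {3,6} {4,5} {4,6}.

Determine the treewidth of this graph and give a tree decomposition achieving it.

The largest bag has 3 vertices, giving width 2; this decomposition certifies tw(G) ≤ 2. Since 1–6–4–5–1 is a cycle in G, G is not acyclic. Forests are exactly the graphs of treewidth ≤ 1, so tw(G) ≥ 2. Combining the bounds, tw(G) = 2.

Treewidth 2.
One such decomposition:
Bags: B1 = {1, 5, 6}  B2 = {4, 5, 6}  B3 = {2, 5, 6}  B4 = {3, 5, 6}
Tree: B1–B2, B2–B3, B3–B4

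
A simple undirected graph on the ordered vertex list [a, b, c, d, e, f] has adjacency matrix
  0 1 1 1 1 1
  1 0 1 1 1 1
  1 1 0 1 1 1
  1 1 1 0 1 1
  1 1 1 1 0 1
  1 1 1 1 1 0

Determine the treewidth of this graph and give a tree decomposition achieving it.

A single bag containing all 6 vertices is trivially a valid decomposition of width 5. For the lower bound, the 6 vertices {a, b, c, d, e, f} are pairwise adjacent, and any tree decomposition puts a clique entirely inside one bag — forcing width ≥ 5. Therefore the treewidth is 5.

Treewidth 5.
One such decomposition:
Bags: B1 = {a, b, c, d, e, f}
Tree: (single bag)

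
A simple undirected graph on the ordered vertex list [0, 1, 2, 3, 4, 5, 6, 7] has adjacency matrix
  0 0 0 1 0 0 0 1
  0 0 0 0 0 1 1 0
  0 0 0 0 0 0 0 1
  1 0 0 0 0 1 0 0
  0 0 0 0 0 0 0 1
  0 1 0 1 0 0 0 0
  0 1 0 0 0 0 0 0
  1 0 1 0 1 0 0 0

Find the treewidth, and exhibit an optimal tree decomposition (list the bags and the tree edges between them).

Treewidth 1.
One such decomposition:
Bags: B1 = {1, 5}  B2 = {3, 5}  B3 = {0, 3}  B4 = {0, 7}  B5 = {4, 7}  B6 = {1, 6}  B7 = {2, 7}
Tree: B1–B2, B2–B3, B3–B4, B4–B5, B1–B6, B4–B7

Every bag has size at most 2, so the width is 2 − 1 = 1 and tw(G) ≤ 1. Any graph with an edge has treewidth ≥ 1, and G has the edge 5–1. Combining the bounds, tw(G) = 1.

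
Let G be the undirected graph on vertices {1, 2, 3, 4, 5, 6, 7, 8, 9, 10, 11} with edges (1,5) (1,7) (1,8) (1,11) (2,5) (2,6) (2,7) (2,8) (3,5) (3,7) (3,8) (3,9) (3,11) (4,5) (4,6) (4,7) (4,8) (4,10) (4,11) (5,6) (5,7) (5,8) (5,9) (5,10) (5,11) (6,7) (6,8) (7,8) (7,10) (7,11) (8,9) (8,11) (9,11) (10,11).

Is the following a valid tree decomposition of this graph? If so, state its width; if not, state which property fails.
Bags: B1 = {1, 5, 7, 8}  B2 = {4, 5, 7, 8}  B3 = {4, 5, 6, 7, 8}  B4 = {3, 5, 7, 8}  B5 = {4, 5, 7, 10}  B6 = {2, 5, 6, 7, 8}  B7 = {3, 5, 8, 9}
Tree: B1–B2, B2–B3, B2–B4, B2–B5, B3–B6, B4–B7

No — vertex 11 appears in no bag.

A tree decomposition must satisfy three properties: every vertex lies in some bag; for every edge, both endpoints lie together in some bag; and for every vertex, the bags containing it form a connected subtree. Here vertex 11 appears in no bag, so the decomposition is invalid.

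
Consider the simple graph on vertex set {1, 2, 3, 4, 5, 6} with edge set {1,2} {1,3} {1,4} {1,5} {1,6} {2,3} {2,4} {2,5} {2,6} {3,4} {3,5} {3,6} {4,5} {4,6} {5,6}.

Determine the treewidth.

5

A width-5 tree decomposition is:
Bags: B1 = {1, 2, 3, 4, 5, 6}
Tree: (single bag)
A single bag containing all 6 vertices is trivially a valid decomposition of width 5. On the other hand G contains the 6-clique {1, 2, 3, 4, 5, 6}. A clique must lie in a single bag of any decomposition, so no decomposition can have width below 5. Hence tw(G) = 5 exactly.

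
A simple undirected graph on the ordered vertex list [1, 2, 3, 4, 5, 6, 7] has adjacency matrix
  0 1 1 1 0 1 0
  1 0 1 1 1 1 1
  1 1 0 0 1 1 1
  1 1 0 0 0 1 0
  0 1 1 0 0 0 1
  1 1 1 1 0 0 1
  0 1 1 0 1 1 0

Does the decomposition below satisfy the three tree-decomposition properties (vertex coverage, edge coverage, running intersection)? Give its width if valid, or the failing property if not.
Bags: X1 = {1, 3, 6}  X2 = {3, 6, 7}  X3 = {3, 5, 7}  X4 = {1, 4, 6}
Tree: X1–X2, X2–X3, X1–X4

No — vertex 2 appears in no bag.

A tree decomposition must satisfy three properties: every vertex lies in some bag; for every edge, both endpoints lie together in some bag; and for every vertex, the bags containing it form a connected subtree. Here vertex 2 appears in no bag, so the decomposition is invalid.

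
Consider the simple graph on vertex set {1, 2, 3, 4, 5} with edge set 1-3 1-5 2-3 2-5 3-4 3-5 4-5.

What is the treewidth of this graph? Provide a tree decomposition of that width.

Each bag holds 3 vertices, so the decomposition has width 2, which upper-bounds the treewidth. On the other hand G contains the 3-clique {1, 3, 5}. A clique must lie in a single bag of any decomposition, so no decomposition can have width below 2. Therefore the treewidth is 2.

Treewidth 2.
One such decomposition:
Bags: B1 = {3, 4, 5}  B2 = {2, 3, 5}  B3 = {1, 3, 5}
Tree: B1–B2, B2–B3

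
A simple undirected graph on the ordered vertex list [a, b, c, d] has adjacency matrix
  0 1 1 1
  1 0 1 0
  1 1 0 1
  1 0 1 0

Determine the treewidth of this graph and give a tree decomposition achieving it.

Each bag holds 3 vertices, so the decomposition has width 2, which upper-bounds the treewidth. On the other hand G contains the 3-clique {a, c, d}. A clique must lie in a single bag of any decomposition, so no decomposition can have width below 2. Combining the bounds, tw(G) = 2.

Treewidth 2.
One such decomposition:
Bags: B1 = {a, b, c}  B2 = {a, c, d}
Tree: B1–B2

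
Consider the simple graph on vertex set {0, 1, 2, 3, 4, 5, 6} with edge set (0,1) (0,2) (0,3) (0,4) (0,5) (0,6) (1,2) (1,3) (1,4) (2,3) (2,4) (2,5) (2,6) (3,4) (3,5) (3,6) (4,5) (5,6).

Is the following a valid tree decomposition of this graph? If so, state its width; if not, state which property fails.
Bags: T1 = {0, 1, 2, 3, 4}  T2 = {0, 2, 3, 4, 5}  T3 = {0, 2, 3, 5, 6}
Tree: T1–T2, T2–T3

Vertex coverage: the bags together contain {0, 1, 2, 3, 4, 5, 6}, the full vertex set. Edge coverage: each edge of G has both endpoints in at least one bag. Running intersection: for every vertex, the bags containing it form a connected subtree. All three properties hold, so this is a valid tree decomposition of width max|bag| − 1 = 4, and hence tw(G) ≤ 4.

Yes; width 4.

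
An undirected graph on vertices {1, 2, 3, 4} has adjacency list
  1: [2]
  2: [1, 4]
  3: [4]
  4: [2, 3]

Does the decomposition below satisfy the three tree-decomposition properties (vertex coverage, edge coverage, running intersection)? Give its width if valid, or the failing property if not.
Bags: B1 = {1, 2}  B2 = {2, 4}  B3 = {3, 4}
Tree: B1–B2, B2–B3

Yes; width 1.

Checking the three conditions: (i) the bags cover all of {1, 2, 3, 4}; (ii) for each edge, some bag contains both endpoints; (iii) the bags containing any fixed vertex form a subtree. All hold, so the decomposition is valid with width 2 − 1 = 1.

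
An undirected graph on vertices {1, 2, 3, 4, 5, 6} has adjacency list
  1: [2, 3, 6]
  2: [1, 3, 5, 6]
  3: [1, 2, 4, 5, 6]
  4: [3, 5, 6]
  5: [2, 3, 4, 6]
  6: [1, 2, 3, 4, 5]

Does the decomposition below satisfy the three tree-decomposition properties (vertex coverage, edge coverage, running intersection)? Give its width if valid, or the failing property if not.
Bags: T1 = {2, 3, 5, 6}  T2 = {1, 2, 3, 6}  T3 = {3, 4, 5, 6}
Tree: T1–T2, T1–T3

Yes; width 3.

Vertex coverage: the bags together contain {1, 2, 3, 4, 5, 6}, the full vertex set. Edge coverage: each edge of G has both endpoints in at least one bag. Running intersection: for every vertex, the bags containing it form a connected subtree. All three properties hold, so this is a valid tree decomposition of width max|bag| − 1 = 3, and hence tw(G) ≤ 3.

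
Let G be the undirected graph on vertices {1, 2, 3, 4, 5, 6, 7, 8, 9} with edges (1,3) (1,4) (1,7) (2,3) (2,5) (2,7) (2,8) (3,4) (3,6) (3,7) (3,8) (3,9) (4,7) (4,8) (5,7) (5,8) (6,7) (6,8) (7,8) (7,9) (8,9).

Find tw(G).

3

A width-3 tree decomposition is:
Bags: B1 = {2, 3, 7, 8}  B2 = {2, 5, 7, 8}  B3 = {3, 6, 7, 8}  B4 = {3, 4, 7, 8}  B5 = {3, 7, 8, 9}  B6 = {1, 3, 4, 7}
Tree: B1–B2, B1–B3, B3–B4, B4–B5, B4–B6
Each bag holds 4 vertices, so the decomposition has width 3, which upper-bounds the treewidth. Conversely, {3, 7, 8, 9} is a clique of size 4, and the vertices of any clique must share a bag in every tree decomposition; so some bag has ≥ 4 vertices and tw(G) ≥ 3. The upper and lower bounds meet at 3, so that is the treewidth.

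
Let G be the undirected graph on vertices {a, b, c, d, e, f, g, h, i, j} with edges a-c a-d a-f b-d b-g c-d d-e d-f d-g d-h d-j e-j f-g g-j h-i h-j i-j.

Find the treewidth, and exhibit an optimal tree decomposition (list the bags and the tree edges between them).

Every bag has size at most 3, so the width is 3 − 1 = 2 and tw(G) ≤ 2. On the other hand G contains the 3-clique {d, g, j}. A clique must lie in a single bag of any decomposition, so no decomposition can have width below 2. Therefore the treewidth is 2.

Treewidth 2.
One optimal decomposition is:
Bags: B1 = {d, h, j}  B2 = {d, e, j}  B3 = {d, g, j}  B4 = {d, f, g}  B5 = {h, i, j}  B6 = {a, d, f}  B7 = {a, c, d}  B8 = {b, d, g}
Tree: B1–B2, B1–B3, B3–B4, B1–B5, B4–B6, B6–B7, B4–B8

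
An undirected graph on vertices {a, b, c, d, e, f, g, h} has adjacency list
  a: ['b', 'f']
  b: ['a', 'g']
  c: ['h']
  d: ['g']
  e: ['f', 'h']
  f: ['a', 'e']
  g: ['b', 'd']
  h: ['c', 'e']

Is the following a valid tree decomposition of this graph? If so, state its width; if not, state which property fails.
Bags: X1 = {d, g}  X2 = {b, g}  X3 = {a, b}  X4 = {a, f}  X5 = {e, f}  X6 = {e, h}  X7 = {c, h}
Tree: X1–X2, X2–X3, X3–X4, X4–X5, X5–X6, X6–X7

Yes; width 1.

Checking the three conditions: (i) the bags cover all of {a, b, c, d, e, f, g, h}; (ii) for each edge, some bag contains both endpoints; (iii) the bags containing any fixed vertex form a subtree. All hold, so the decomposition is valid with width 2 − 1 = 1.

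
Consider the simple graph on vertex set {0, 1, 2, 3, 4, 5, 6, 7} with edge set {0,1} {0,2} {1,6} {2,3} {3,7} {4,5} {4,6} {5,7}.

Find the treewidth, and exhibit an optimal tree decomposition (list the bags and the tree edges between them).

The largest bag has 3 vertices, giving width 2; this decomposition certifies tw(G) ≤ 2. For the lower bound, G contains the cycle 1–0–2–3–7–5–4–6–1, so G is not a forest; only forests have treewidth ≤ 1, hence tw(G) ≥ 2. The upper and lower bounds meet at 2, so that is the treewidth.

Treewidth 2.
Bags: B1 = {0, 1, 2}  B2 = {1, 2, 3}  B3 = {1, 3, 7}  B4 = {1, 5, 7}  B5 = {1, 4, 5}  B6 = {1, 4, 6}
Tree: B1–B2, B2–B3, B3–B4, B4–B5, B5–B6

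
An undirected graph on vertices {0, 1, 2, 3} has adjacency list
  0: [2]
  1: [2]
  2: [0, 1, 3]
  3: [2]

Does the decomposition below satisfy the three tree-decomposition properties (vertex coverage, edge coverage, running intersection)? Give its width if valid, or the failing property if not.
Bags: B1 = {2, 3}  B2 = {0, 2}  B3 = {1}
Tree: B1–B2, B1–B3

No — edge (2,1) lies in no bag.

A tree decomposition must satisfy three properties: every vertex lies in some bag; for every edge, both endpoints lie together in some bag; and for every vertex, the bags containing it form a connected subtree. Here edge (2,1) lies in no bag, so the decomposition is invalid.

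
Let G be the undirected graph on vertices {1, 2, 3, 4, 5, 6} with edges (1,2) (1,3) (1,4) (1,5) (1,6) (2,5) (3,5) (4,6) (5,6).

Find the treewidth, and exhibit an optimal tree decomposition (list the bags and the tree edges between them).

Treewidth 2.
One optimal decomposition is:
Bags: B1 = {1, 5, 6}  B2 = {1, 3, 5}  B3 = {1, 2, 5}  B4 = {1, 4, 6}
Tree: B1–B2, B1–B3, B1–B4

Each bag holds 3 vertices, so the decomposition has width 2, which upper-bounds the treewidth. On the other hand G contains the 3-clique {1, 4, 6}. A clique must lie in a single bag of any decomposition, so no decomposition can have width below 2. Therefore the treewidth is 2.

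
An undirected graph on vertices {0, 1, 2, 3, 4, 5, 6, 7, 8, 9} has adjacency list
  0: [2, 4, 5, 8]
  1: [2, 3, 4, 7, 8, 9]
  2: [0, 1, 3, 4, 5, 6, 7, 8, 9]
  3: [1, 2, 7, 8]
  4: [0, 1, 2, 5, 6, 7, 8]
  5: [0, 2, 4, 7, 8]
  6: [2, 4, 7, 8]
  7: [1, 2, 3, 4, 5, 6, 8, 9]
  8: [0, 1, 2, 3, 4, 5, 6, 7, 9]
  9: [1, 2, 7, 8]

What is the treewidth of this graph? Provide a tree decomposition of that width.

The largest bag has 5 vertices, giving width 4; this decomposition certifies tw(G) ≤ 4. On the other hand G contains the 5-clique {0, 2, 4, 5, 8}. A clique must lie in a single bag of any decomposition, so no decomposition can have width below 4. Hence tw(G) = 4 exactly.

Treewidth 4.
Bags: B1 = {1, 2, 4, 7, 8}  B2 = {1, 2, 3, 7, 8}  B3 = {1, 2, 7, 8, 9}  B4 = {2, 4, 6, 7, 8}  B5 = {2, 4, 5, 7, 8}  B6 = {0, 2, 4, 5, 8}
Tree: B1–B2, B2–B3, B1–B4, B1–B5, B5–B6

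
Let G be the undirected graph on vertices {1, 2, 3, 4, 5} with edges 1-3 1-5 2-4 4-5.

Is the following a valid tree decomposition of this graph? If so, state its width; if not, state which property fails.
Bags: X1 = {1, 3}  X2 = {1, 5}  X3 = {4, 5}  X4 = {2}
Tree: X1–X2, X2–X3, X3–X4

A tree decomposition must satisfy three properties: every vertex lies in some bag; for every edge, both endpoints lie together in some bag; and for every vertex, the bags containing it form a connected subtree. Here edge (4,2) lies in no bag, so the decomposition is invalid.

No — edge (4,2) lies in no bag.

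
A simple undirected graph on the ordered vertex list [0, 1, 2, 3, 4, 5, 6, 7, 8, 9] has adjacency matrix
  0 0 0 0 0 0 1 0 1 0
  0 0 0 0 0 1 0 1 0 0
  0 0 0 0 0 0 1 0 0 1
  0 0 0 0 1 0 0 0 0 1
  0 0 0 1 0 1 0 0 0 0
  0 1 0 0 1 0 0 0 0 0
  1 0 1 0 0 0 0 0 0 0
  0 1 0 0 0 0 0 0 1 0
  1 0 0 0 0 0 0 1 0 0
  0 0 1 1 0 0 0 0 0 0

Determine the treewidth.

2

A width-2 tree decomposition is:
Bags: B1 = {0, 2, 6}  B2 = {0, 2, 9}  B3 = {0, 3, 9}  B4 = {0, 3, 4}  B5 = {0, 4, 5}  B6 = {0, 1, 5}  B7 = {0, 1, 7}  B8 = {0, 7, 8}
Tree: B1–B2, B2–B3, B3–B4, B4–B5, B5–B6, B6–B7, B7–B8
Each bag holds 3 vertices, so the decomposition has width 2, which upper-bounds the treewidth. The edges 0–6–2–9–3–4–5–1–7–8–0 form a cycle, so G is not a tree and its treewidth is at least 2. Combining the bounds, tw(G) = 2.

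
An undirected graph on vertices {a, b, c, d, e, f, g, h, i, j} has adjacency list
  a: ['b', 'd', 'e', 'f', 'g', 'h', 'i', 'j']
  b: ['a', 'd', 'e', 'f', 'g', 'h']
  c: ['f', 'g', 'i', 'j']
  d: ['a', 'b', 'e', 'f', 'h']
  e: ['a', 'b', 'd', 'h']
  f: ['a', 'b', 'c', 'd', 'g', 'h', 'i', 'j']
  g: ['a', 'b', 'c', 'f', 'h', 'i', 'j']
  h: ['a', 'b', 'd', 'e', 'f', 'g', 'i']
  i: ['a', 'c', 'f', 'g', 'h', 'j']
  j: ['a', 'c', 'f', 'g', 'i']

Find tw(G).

A width-4 tree decomposition is:
Bags: B1 = {a, f, g, h, i}  B2 = {a, b, f, g, h}  B3 = {a, b, d, f, h}  B4 = {a, f, g, i, j}  B5 = {c, f, g, i, j}  B6 = {a, b, d, e, h}
Tree: B1–B2, B2–B3, B1–B4, B4–B5, B3–B6
The largest bag has 5 vertices, giving width 4; this decomposition certifies tw(G) ≤ 4. For the lower bound, the 5 vertices {a, b, d, e, h} are pairwise adjacent, and any tree decomposition puts a clique entirely inside one bag — forcing width ≥ 4. Combining the bounds, tw(G) = 4.

4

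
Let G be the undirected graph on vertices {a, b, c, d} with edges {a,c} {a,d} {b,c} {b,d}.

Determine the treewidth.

A width-2 tree decomposition is:
Bags: B1 = {b, c, d}  B2 = {a, c, d}
Tree: B1–B2
The largest bag has 3 vertices, giving width 2; this decomposition certifies tw(G) ≤ 2. The edges d–b–c–a–d form a cycle, so G is not a tree and its treewidth is at least 2. Combining the bounds, tw(G) = 2.

2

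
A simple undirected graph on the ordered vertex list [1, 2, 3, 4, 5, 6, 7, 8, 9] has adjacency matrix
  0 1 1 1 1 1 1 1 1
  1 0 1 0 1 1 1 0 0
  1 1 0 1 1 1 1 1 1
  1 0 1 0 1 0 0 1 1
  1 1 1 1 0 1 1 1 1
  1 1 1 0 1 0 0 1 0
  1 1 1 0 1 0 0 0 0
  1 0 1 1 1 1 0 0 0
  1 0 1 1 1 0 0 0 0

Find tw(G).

A width-4 tree decomposition is:
Bags: B1 = {1, 3, 4, 5, 9}  B2 = {1, 3, 4, 5, 8}  B3 = {1, 3, 5, 6, 8}  B4 = {1, 2, 3, 5, 6}  B5 = {1, 2, 3, 5, 7}
Tree: B1–B2, B2–B3, B3–B4, B4–B5
The largest bag has 5 vertices, giving width 4; this decomposition certifies tw(G) ≤ 4. For the lower bound, the 5 vertices {1, 3, 4, 5, 8} are pairwise adjacent, and any tree decomposition puts a clique entirely inside one bag — forcing width ≥ 4. Therefore the treewidth is 4.

4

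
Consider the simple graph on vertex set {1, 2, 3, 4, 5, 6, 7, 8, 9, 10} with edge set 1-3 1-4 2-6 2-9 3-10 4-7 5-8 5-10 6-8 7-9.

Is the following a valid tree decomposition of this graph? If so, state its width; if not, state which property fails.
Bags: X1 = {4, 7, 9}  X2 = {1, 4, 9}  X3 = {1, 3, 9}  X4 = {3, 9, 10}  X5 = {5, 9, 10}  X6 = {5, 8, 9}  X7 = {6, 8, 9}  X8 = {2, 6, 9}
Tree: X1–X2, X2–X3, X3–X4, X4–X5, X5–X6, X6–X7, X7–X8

Yes; width 2.

Every vertex of G appears in some bag (union = {1, 2, 3, 4, 5, 6, 7, 8, 9, 10}); every edge is covered by a bag; and for each vertex v the set of bags containing v is connected in the bag tree. The decomposition is therefore valid. The largest bag has 3 vertices, so the width is 2.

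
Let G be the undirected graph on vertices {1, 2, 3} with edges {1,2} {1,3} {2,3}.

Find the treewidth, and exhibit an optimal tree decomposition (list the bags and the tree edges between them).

Treewidth 2.
One such decomposition:
Bags: B1 = {1, 2, 3}
Tree: (single bag)

With just one bag of size 3, the width is 3 − 1 = 2, so tw(G) ≤ 2. Conversely, {1, 2, 3} is a clique of size 3, and the vertices of any clique must share a bag in every tree decomposition; so some bag has ≥ 3 vertices and tw(G) ≥ 2. Therefore the treewidth is 2.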